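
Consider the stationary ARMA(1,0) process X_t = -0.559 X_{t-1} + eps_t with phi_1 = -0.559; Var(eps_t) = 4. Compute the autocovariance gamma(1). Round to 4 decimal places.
\gamma(1) = -3.2523

Multiply the model equation by X_{t-k} and take expectations. With theta_0 = psi_0 = 1 and psi_j the MA(infinity) weights, this gives
  gamma(k) - sum_i phi_i gamma(k-i) = c_k,
  c_k = sigma^2 * sum_{j=k..q} theta_j psi_{j-k}   (c_k = 0 for k > q),
using gamma(-m) = gamma(m).
Pure AR (q = 0): c_0 = sigma^2 = 4, c_k = 0 for k >= 1.
Equations for k = 0 and k = 1 (AR order 1):
  gamma(0) = phi_1 gamma(1) + c_0
  gamma(1) = phi_1 gamma(0) + c_1
Substituting the second into the first: gamma(0) (1 - phi_1^2) = c_0 + phi_1 c_1, so
  gamma(0) = c_0 / (1 - phi_1^2) = 4 / (1 - (-0.559)^2) = 4 / 0.687519 = 5.818021.
  gamma(1) = phi_1 gamma(0) = (-0.559)(5.818021) = -3.252274.
Therefore gamma(1) = -3.2523 (to 4 decimal places).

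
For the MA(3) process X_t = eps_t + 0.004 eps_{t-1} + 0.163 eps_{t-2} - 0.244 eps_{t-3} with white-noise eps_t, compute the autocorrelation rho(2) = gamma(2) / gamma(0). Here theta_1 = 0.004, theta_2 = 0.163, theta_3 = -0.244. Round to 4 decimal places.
\rho(2) = 0.1492

For an MA(q) process with theta_0 = 1, the autocovariance is
  gamma(k) = sigma^2 * sum_{i=0..q-k} theta_i * theta_{i+k},
and rho(k) = gamma(k) / gamma(0). Sigma^2 cancels.
  numerator   = (1)*(0.163) + (0.004)*(-0.244) = 0.162024.
  denominator = (1)^2 + (0.004)^2 + (0.163)^2 + (-0.244)^2 = 1.086121.
  rho(2) = 0.162024 / 1.086121 = 0.1492.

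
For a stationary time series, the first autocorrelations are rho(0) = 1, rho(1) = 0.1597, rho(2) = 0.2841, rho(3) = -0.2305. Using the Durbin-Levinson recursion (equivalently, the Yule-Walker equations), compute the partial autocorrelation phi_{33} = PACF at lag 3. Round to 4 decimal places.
\phi_{33} = -0.3380

The PACF at lag k is phi_{kk}, the last component of the solution
to the Yule-Walker system G_k phi = r_k where
  (G_k)_{ij} = rho(|i - j|), (r_k)_i = rho(i), i,j = 1..k.
Equivalently, Durbin-Levinson gives phi_{kk} iteratively:
  phi_{11} = rho(1)
  phi_{kk} = [rho(k) - sum_{j=1..k-1} phi_{k-1,j} rho(k-j)]
            / [1 - sum_{j=1..k-1} phi_{k-1,j} rho(j)],
  phi_{k,j} = phi_{k-1,j} - phi_{kk} phi_{k-1,k-j},  j = 1..k-1.
Step k = 1:
  phi_11 = rho(1) = 0.1597.
Step k = 2:
  phi_22 = [rho(2) - phi_11 rho(1)] / [1 - phi_11 rho(1)] = [0.2841 - (0.1597)(0.1597)] / [1 - (0.1597)(0.1597)]
         = 0.25859591 / 0.97449591 = 0.265364.
  Update: phi_21 = phi_11 - phi_22 phi_11 = 0.1597 - (0.265364)(0.1597) = 0.117321.
Step k = 3:
  phi_33 = [rho(3) - phi_21 rho(2) - phi_22 rho(1)] / [1 - phi_21 rho(1) - phi_22 rho(2)]
    numerator   = -0.2305 - (0.117321)(0.2841) - (0.265364)(0.1597) = -0.30620961
    denominator = 1 - (0.117321)(0.1597) - (0.265364)(0.2841) = 0.90587392
  phi_33 = -0.30620961 / 0.90587392 = -0.338.
Therefore phi_{33} = -0.3380.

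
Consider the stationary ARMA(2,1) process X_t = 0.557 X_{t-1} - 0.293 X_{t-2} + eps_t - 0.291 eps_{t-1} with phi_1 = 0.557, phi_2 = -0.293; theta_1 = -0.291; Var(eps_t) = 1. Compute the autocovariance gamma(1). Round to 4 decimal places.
\gamma(1) = 0.2575

Multiply the model equation by X_{t-k} and take expectations. With theta_0 = psi_0 = 1 and psi_j the MA(infinity) weights, this gives
  gamma(k) - sum_i phi_i gamma(k-i) = c_k,
  c_k = sigma^2 * sum_{j=k..q} theta_j psi_{j-k}   (c_k = 0 for k > q),
using gamma(-m) = gamma(m).
psi-weights needed (psi_j = theta_j + sum_i phi_i psi_{j-i}):
  psi_1 = theta_1 + phi_1 = -0.291 + (0.557) = 0.266
Right-hand sides:
  c_0 = sigma^2 (1 + theta_1 psi_1) = 1 * (1 + (-0.291)(0.266)) = 1 * 0.922594 = 0.922594
  c_1 = sigma^2 theta_1 = 1 * (-0.291) = -0.291
  c_2 = 0
Equations for k = 0, 1, 2 (AR order 2, c_2 = 0):
  (E0) gamma(0) = phi_1 gamma(1) + phi_2 gamma(2) + c_0
  (E1) gamma(1) = phi_1 gamma(0) + phi_2 gamma(1) + c_1
  (E2) gamma(2) = phi_1 gamma(1) + phi_2 gamma(0)
From (E1): gamma(1) = A gamma(0) + B with
  A = phi_1 / (1 - phi_2) = 0.557 / 1.293 = 0.430781,   B = c_1 / (1 - phi_2) = -0.291 / 1.293 = -0.225058.
Insert (E2) into (E0): gamma(0) (1 - phi_2^2) = phi_1 (1 + phi_2) gamma(1) + c_0.
  phi_1 (1 + phi_2) = (0.557)(0.707) = 0.393799,   1 - phi_2^2 = 0.914151.
Replace gamma(1) by A gamma(0) + B and collect gamma(0):
  gamma(0) [0.914151 - (0.393799)(0.430781)] = (0.393799)(-0.225058) + 0.922594
  gamma(0) * 0.74451 = 0.833966
  gamma(0) = 0.833966 / 0.74451 = 1.120155.
  gamma(1) = A gamma(0) + B = (0.430781)(1.120155) + (-0.225058) = 0.257484.
Therefore gamma(1) = 0.2575 (to 4 decimal places).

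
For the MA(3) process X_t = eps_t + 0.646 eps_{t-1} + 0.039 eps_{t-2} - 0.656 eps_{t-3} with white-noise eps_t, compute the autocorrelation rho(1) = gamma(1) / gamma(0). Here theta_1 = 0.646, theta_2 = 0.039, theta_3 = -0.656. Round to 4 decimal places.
\rho(1) = 0.3491

For an MA(q) process with theta_0 = 1, the autocovariance is
  gamma(k) = sigma^2 * sum_{i=0..q-k} theta_i * theta_{i+k},
and rho(k) = gamma(k) / gamma(0). Sigma^2 cancels.
  numerator   = (1)*(0.646) + (0.646)*(0.039) + (0.039)*(-0.656) = 0.64561.
  denominator = (1)^2 + (0.646)^2 + (0.039)^2 + (-0.656)^2 = 1.849173.
  rho(1) = 0.64561 / 1.849173 = 0.3491.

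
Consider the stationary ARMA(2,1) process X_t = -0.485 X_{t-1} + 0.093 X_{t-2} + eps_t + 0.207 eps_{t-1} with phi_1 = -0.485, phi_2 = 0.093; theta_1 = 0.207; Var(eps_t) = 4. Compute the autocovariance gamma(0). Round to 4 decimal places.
\gamma(0) = 4.6418

Multiply the model equation by X_{t-k} and take expectations. With theta_0 = psi_0 = 1 and psi_j the MA(infinity) weights, this gives
  gamma(k) - sum_i phi_i gamma(k-i) = c_k,
  c_k = sigma^2 * sum_{j=k..q} theta_j psi_{j-k}   (c_k = 0 for k > q),
using gamma(-m) = gamma(m).
psi-weights needed (psi_j = theta_j + sum_i phi_i psi_{j-i}):
  psi_1 = theta_1 + phi_1 = 0.207 + (-0.485) = -0.278
Right-hand sides:
  c_0 = sigma^2 (1 + theta_1 psi_1) = 4 * (1 + (0.207)(-0.278)) = 4 * 0.942454 = 3.769816
  c_1 = sigma^2 theta_1 = 4 * (0.207) = 0.828
  c_2 = 0
Equations for k = 0, 1, 2 (AR order 2, c_2 = 0):
  (E0) gamma(0) = phi_1 gamma(1) + phi_2 gamma(2) + c_0
  (E1) gamma(1) = phi_1 gamma(0) + phi_2 gamma(1) + c_1
  (E2) gamma(2) = phi_1 gamma(1) + phi_2 gamma(0)
From (E1): gamma(1) = A gamma(0) + B with
  A = phi_1 / (1 - phi_2) = -0.485 / 0.907 = -0.53473,   B = c_1 / (1 - phi_2) = 0.828 / 0.907 = 0.9129.
Insert (E2) into (E0): gamma(0) (1 - phi_2^2) = phi_1 (1 + phi_2) gamma(1) + c_0.
  phi_1 (1 + phi_2) = (-0.485)(1.093) = -0.530105,   1 - phi_2^2 = 0.991351.
Replace gamma(1) by A gamma(0) + B and collect gamma(0):
  gamma(0) [0.991351 - (-0.530105)(-0.53473)] = (-0.530105)(0.9129) + 3.769816
  gamma(0) * 0.707888 = 3.285883
  gamma(0) = 3.285883 / 0.707888 = 4.641812.
Therefore gamma(0) = 4.6418 (to 4 decimal places).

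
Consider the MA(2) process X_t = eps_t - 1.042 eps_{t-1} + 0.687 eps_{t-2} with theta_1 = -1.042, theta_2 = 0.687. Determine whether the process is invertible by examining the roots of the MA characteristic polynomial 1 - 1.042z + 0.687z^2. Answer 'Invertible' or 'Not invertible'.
\text{Invertible}

The MA(q) characteristic polynomial is P(z) = 1 - 1.042z + 0.687z^2.
Invertibility requires all roots to lie outside the unit circle, i.e. |z| > 1 for every root.
Set 1 + (-1.042) z + (0.687) z^2 = 0, i.e. a z^2 + b z + c = 0 with a = 0.687, b = -1.042, c = 1.
Discriminant D = b^2 - 4ac = (-1.042)^2 - 4*(0.687)*1 = 1.085764 - (2.748) = -1.662236.
D < 0, so the roots are the complex-conjugate pair z = (-b +/- i sqrt(-D)) / (2a) = 0.7584 +/- 0.9383i.
For a conjugate pair |z|^2 = z * conj(z) = (product of roots) = c/a = 1/(0.687) = 1.455604, so |z| = sqrt(1.455604) = 1.2065 for both roots.
Moduli of all roots: 1.2065, 1.2065.
All moduli strictly greater than 1? Yes.
Verdict: Invertible.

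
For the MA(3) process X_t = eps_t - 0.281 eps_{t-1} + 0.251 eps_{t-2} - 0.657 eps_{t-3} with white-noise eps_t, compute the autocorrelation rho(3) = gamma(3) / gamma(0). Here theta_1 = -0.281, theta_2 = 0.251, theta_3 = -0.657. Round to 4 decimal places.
\rho(3) = -0.4175

For an MA(q) process with theta_0 = 1, the autocovariance is
  gamma(k) = sigma^2 * sum_{i=0..q-k} theta_i * theta_{i+k},
and rho(k) = gamma(k) / gamma(0). Sigma^2 cancels.
  numerator   = (1)*(-0.657) = -0.657.
  denominator = (1)^2 + (-0.281)^2 + (0.251)^2 + (-0.657)^2 = 1.573611.
  rho(3) = -0.657 / 1.573611 = -0.4175.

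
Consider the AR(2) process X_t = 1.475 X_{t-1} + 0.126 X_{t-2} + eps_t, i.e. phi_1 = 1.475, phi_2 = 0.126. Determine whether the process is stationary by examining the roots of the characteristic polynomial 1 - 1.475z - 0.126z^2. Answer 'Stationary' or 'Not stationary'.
\text{Not stationary}

The AR(p) characteristic polynomial is P(z) = 1 - 1.475z - 0.126z^2.
Stationarity requires all roots to lie outside the unit circle, i.e. |z| > 1 for every root.
Set 1 + (-1.475) z + (-0.126) z^2 = 0, i.e. a z^2 + b z + c = 0 with a = -0.126, b = -1.475, c = 1.
Discriminant D = b^2 - 4ac = (-1.475)^2 - 4*(-0.126)*1 = 2.175625 - (-0.504) = 2.679625.
D >= 0, so the roots are real: z = (-b +/- sqrt(D)) / (2a) = (1.475 +/- 1.636956) / (-0.252).
  z_1 = (1.475 + 1.636956) / (-0.252) = -12.349,   |z_1| = 12.349.
  z_2 = (1.475 - 1.636956) / (-0.252) = 0.6427,   |z_2| = 0.6427.
Moduli of all roots: 12.3490, 0.6427.
All moduli strictly greater than 1? No.
Verdict: Not stationary.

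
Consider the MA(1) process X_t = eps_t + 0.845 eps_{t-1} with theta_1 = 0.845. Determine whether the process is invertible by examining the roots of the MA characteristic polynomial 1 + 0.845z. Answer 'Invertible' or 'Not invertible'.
\text{Invertible}

The MA(q) characteristic polynomial is P(z) = 1 + 0.845z.
Invertibility requires all roots to lie outside the unit circle, i.e. |z| > 1 for every root.
This is linear in z: 1 + (0.845) z = 0  =>  z = -1/(0.845) = -1.183432,  |z| = 1.183432.
Moduli of all roots: 1.1834.
All moduli strictly greater than 1? Yes.
Verdict: Invertible.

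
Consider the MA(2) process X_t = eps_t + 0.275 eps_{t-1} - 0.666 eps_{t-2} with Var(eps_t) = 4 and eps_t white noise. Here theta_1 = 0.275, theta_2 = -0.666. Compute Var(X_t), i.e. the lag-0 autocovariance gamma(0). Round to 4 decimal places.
\gamma(0) = 6.0767

For an MA(q) process X_t = eps_t + sum_i theta_i eps_{t-i} with
Var(eps_t) = sigma^2, the variance is
  gamma(0) = sigma^2 * (1 + sum_i theta_i^2).
  sum_i theta_i^2 = (0.275)^2 + (-0.666)^2 = 0.075625 + 0.443556 = 0.519181.
  gamma(0) = 4 * (1 + 0.519181) = 4 * 1.519181 = 6.076724, which rounds to 6.0767.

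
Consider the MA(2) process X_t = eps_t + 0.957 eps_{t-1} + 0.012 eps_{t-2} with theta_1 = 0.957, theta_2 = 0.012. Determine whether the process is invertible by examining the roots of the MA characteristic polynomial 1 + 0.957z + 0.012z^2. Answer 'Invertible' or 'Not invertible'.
\text{Invertible}

The MA(q) characteristic polynomial is P(z) = 1 + 0.957z + 0.012z^2.
Invertibility requires all roots to lie outside the unit circle, i.e. |z| > 1 for every root.
Set 1 + (0.957) z + (0.012) z^2 = 0, i.e. a z^2 + b z + c = 0 with a = 0.012, b = 0.957, c = 1.
Discriminant D = b^2 - 4ac = (0.957)^2 - 4*(0.012)*1 = 0.915849 - (0.048) = 0.867849.
D >= 0, so the roots are real: z = (-b +/- sqrt(D)) / (2a) = (-0.957 +/- 0.931584) / (0.024).
  z_1 = (-0.957 + 0.931584) / (0.024) = -1.059,   |z_1| = 1.059.
  z_2 = (-0.957 - 0.931584) / (0.024) = -78.691,   |z_2| = 78.691.
Moduli of all roots: 1.0590, 78.6910.
All moduli strictly greater than 1? Yes.
Verdict: Invertible.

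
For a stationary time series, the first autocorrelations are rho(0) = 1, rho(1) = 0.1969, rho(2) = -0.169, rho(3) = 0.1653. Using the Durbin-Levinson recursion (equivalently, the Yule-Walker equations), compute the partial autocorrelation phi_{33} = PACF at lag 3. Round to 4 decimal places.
\phi_{33} = 0.2710

The PACF at lag k is phi_{kk}, the last component of the solution
to the Yule-Walker system G_k phi = r_k where
  (G_k)_{ij} = rho(|i - j|), (r_k)_i = rho(i), i,j = 1..k.
Equivalently, Durbin-Levinson gives phi_{kk} iteratively:
  phi_{11} = rho(1)
  phi_{kk} = [rho(k) - sum_{j=1..k-1} phi_{k-1,j} rho(k-j)]
            / [1 - sum_{j=1..k-1} phi_{k-1,j} rho(j)],
  phi_{k,j} = phi_{k-1,j} - phi_{kk} phi_{k-1,k-j},  j = 1..k-1.
Step k = 1:
  phi_11 = rho(1) = 0.1969.
Step k = 2:
  phi_22 = [rho(2) - phi_11 rho(1)] / [1 - phi_11 rho(1)] = [-0.169 - (0.1969)(0.1969)] / [1 - (0.1969)(0.1969)]
         = -0.20776961 / 0.96123039 = -0.21615.
  Update: phi_21 = phi_11 - phi_22 phi_11 = 0.1969 - (-0.21615)(0.1969) = 0.23946.
Step k = 3:
  phi_33 = [rho(3) - phi_21 rho(2) - phi_22 rho(1)] / [1 - phi_21 rho(1) - phi_22 rho(2)]
    numerator   = 0.1653 - (0.23946)(-0.169) - (-0.21615)(0.1969) = 0.24832858
    denominator = 1 - (0.23946)(0.1969) - (-0.21615)(-0.169) = 0.91632106
  phi_33 = 0.24832858 / 0.91632106 = 0.271.
Therefore phi_{33} = 0.2710.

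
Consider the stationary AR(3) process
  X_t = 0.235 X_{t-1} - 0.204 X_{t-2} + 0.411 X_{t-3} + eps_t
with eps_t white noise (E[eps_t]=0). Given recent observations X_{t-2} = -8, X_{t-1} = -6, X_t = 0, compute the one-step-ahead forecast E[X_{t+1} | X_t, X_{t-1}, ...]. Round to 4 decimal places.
E[X_{t+1} \mid \mathcal F_t] = -2.0640

For an AR(p) model X_t = c + sum_i phi_i X_{t-i} + eps_t, the
one-step-ahead conditional mean is
  E[X_{t+1} | X_t, ...] = c + sum_i phi_i X_{t+1-i}.
Substitute known values:
  E[X_{t+1} | ...] = (0.235) * (0) + (-0.204) * (-6) + (0.411) * (-8)
                   = -2.0640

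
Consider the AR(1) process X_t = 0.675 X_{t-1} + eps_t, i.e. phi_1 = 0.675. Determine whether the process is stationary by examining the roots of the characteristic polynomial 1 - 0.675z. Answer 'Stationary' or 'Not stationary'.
\text{Stationary}

The AR(p) characteristic polynomial is P(z) = 1 - 0.675z.
Stationarity requires all roots to lie outside the unit circle, i.e. |z| > 1 for every root.
This is linear in z: 1 + (-0.675) z = 0  =>  z = -1/(-0.675) = 1.481481,  |z| = 1.481481.
Moduli of all roots: 1.4815.
All moduli strictly greater than 1? Yes.
Verdict: Stationary.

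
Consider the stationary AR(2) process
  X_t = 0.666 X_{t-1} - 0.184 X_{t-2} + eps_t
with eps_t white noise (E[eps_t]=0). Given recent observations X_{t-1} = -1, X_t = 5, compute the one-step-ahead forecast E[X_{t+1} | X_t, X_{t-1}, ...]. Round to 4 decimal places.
E[X_{t+1} \mid \mathcal F_t] = 3.5140

For an AR(p) model X_t = c + sum_i phi_i X_{t-i} + eps_t, the
one-step-ahead conditional mean is
  E[X_{t+1} | X_t, ...] = c + sum_i phi_i X_{t+1-i}.
Substitute known values:
  E[X_{t+1} | ...] = (0.666) * (5) + (-0.184) * (-1)
                   = 3.5140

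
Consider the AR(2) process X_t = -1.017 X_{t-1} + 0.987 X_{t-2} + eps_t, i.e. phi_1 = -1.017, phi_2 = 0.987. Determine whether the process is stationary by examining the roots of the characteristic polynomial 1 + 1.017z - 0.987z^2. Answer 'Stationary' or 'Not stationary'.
\text{Not stationary}

The AR(p) characteristic polynomial is P(z) = 1 + 1.017z - 0.987z^2.
Stationarity requires all roots to lie outside the unit circle, i.e. |z| > 1 for every root.
Set 1 + (1.017) z + (-0.987) z^2 = 0, i.e. a z^2 + b z + c = 0 with a = -0.987, b = 1.017, c = 1.
Discriminant D = b^2 - 4ac = (1.017)^2 - 4*(-0.987)*1 = 1.034289 - (-3.948) = 4.982289.
D >= 0, so the roots are real: z = (-b +/- sqrt(D)) / (2a) = (-1.017 +/- 2.232104) / (-1.974).
  z_1 = (-1.017 + 2.232104) / (-1.974) = -0.6156,   |z_1| = 0.6156.
  z_2 = (-1.017 - 2.232104) / (-1.974) = 1.6459,   |z_2| = 1.6459.
Moduli of all roots: 0.6156, 1.6459.
All moduli strictly greater than 1? No.
Verdict: Not stationary.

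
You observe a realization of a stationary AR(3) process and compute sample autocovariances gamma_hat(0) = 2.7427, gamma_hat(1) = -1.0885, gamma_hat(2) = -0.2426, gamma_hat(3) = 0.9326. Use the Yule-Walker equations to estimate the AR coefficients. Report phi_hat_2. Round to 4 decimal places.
\hat\phi_{2} = -0.1730

The Yule-Walker equations for an AR(p) process read, in matrix form,
  Gamma_p phi = r_p,   with   (Gamma_p)_{ij} = gamma(|i - j|),
                       (r_p)_i = gamma(i),   i,j = 1..p.
Substitute the sample gammas (Toeplitz matrix and right-hand side of size 3):
  Gamma_p = [[2.7427, -1.0885, -0.2426], [-1.0885, 2.7427, -1.0885], [-0.2426, -1.0885, 2.7427]]
  r_p     = [-1.0885, -0.2426, 0.9326]
Written out (R1..R3):
  (R1) 2.7427 phi_1 - 1.0885 phi_2 - 0.2426 phi_3 = -1.0885
  (R2) -1.0885 phi_1 + 2.7427 phi_2 - 1.0885 phi_3 = -0.2426
  (R3) -0.2426 phi_1 - 1.0885 phi_2 + 2.7427 phi_3 = 0.9326
Gaussian elimination:
  R2 <- R2 - (-1.0885/2.7427) R1 = R2 - (-0.396872) R1:  2.310705 phi_2 - 1.184781 phi_3 = -0.674595
  R3 <- R3 - (-0.2426/2.7427) R1 = R3 - (-0.088453) R1:  -1.184781 phi_2 + 2.721241 phi_3 = 0.836319
  R3 <- R3 - (-1.184781/2.310705) R2 = R3 - (-0.512736) R2:  2.113762 phi_3 = 0.49043
Back-substitution:
  phi_hat_3 = 0.49043 / 2.113762 = 0.232018
  phi_hat_2 = (-0.674595 - (-1.184781)(0.232018)) / 2.310705 = -0.17298
  phi_hat_1 = (-1.0885 - (-1.0885)(-0.17298) - (-0.2426)(0.232018)) / 2.7427 = -0.445
So phi_hat = [-0.4450, -0.1730, 0.2320].
Therefore phi_hat_2 = -0.1730.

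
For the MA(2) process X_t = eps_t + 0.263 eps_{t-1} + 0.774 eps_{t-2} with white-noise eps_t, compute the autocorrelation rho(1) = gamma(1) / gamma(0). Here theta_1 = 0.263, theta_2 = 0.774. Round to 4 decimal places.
\rho(1) = 0.2797

For an MA(q) process with theta_0 = 1, the autocovariance is
  gamma(k) = sigma^2 * sum_{i=0..q-k} theta_i * theta_{i+k},
and rho(k) = gamma(k) / gamma(0). Sigma^2 cancels.
  numerator   = (1)*(0.263) + (0.263)*(0.774) = 0.466562.
  denominator = (1)^2 + (0.263)^2 + (0.774)^2 = 1.668245.
  rho(1) = 0.466562 / 1.668245 = 0.2797.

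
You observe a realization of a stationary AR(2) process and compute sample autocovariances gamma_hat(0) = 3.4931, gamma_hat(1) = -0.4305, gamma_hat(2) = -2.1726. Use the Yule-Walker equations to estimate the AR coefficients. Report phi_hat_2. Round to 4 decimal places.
\hat\phi_{2} = -0.6470

The Yule-Walker equations for an AR(p) process read, in matrix form,
  Gamma_p phi = r_p,   with   (Gamma_p)_{ij} = gamma(|i - j|),
                       (r_p)_i = gamma(i),   i,j = 1..p.
Substitute the sample gammas (Toeplitz matrix and right-hand side of size 2):
  Gamma_p = [[3.4931, -0.4305], [-0.4305, 3.4931]]
  r_p     = [-0.4305, -2.1726]
Written out:
  3.4931 phi_1 - 0.4305 phi_2 = -0.4305
  -0.4305 phi_1 + 3.4931 phi_2 = -2.1726
Solve by Cramer's rule:
  det = gamma(0)^2 - gamma(1)^2 = (3.4931)^2 - (-0.4305)^2 = 12.20174761 - 0.18533025 = 12.01641736
  phi_hat_1 = [gamma(1) gamma(0) - gamma(1) gamma(2)] / det = [(-0.4305)(3.4931) - (-0.4305)(-2.1726)] / 12.01641736 = -2.43908385 / 12.01641736 = -0.203
  phi_hat_2 = [gamma(0) gamma(2) - gamma(1)^2] / det = [(3.4931)(-2.1726) - (-0.4305)^2] / 12.01641736 = -7.77443931 / 12.01641736 = -0.647
So phi_hat = [-0.2030, -0.6470].
Therefore phi_hat_2 = -0.6470.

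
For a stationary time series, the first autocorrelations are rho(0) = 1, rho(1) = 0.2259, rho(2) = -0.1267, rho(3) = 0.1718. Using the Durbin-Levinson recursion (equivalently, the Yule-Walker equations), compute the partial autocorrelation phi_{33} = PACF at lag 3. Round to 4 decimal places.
\phi_{33} = 0.2709

The PACF at lag k is phi_{kk}, the last component of the solution
to the Yule-Walker system G_k phi = r_k where
  (G_k)_{ij} = rho(|i - j|), (r_k)_i = rho(i), i,j = 1..k.
Equivalently, Durbin-Levinson gives phi_{kk} iteratively:
  phi_{11} = rho(1)
  phi_{kk} = [rho(k) - sum_{j=1..k-1} phi_{k-1,j} rho(k-j)]
            / [1 - sum_{j=1..k-1} phi_{k-1,j} rho(j)],
  phi_{k,j} = phi_{k-1,j} - phi_{kk} phi_{k-1,k-j},  j = 1..k-1.
Step k = 1:
  phi_11 = rho(1) = 0.2259.
Step k = 2:
  phi_22 = [rho(2) - phi_11 rho(1)] / [1 - phi_11 rho(1)] = [-0.1267 - (0.2259)(0.2259)] / [1 - (0.2259)(0.2259)]
         = -0.17773081 / 0.94896919 = -0.187288.
  Update: phi_21 = phi_11 - phi_22 phi_11 = 0.2259 - (-0.187288)(0.2259) = 0.268208.
Step k = 3:
  phi_33 = [rho(3) - phi_21 rho(2) - phi_22 rho(1)] / [1 - phi_21 rho(1) - phi_22 rho(2)]
    numerator   = 0.1718 - (0.268208)(-0.1267) - (-0.187288)(0.2259) = 0.24809043
    denominator = 1 - (0.268208)(0.2259) - (-0.187288)(-0.1267) = 0.91568229
  phi_33 = 0.24809043 / 0.91568229 = 0.2709.
Therefore phi_{33} = 0.2709.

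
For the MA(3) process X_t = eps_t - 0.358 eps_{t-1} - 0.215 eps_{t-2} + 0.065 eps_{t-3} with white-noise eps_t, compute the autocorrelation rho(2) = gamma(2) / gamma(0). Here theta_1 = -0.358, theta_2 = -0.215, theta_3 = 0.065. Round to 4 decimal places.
\rho(2) = -0.2022

For an MA(q) process with theta_0 = 1, the autocovariance is
  gamma(k) = sigma^2 * sum_{i=0..q-k} theta_i * theta_{i+k},
and rho(k) = gamma(k) / gamma(0). Sigma^2 cancels.
  numerator   = (1)*(-0.215) + (-0.358)*(0.065) = -0.23827.
  denominator = (1)^2 + (-0.358)^2 + (-0.215)^2 + (0.065)^2 = 1.178614.
  rho(2) = -0.23827 / 1.178614 = -0.2022.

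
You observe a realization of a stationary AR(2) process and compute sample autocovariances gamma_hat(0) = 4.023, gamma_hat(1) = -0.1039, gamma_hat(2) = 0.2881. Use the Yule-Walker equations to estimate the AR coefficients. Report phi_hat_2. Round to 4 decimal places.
\hat\phi_{2} = 0.0710

The Yule-Walker equations for an AR(p) process read, in matrix form,
  Gamma_p phi = r_p,   with   (Gamma_p)_{ij} = gamma(|i - j|),
                       (r_p)_i = gamma(i),   i,j = 1..p.
Substitute the sample gammas (Toeplitz matrix and right-hand side of size 2):
  Gamma_p = [[4.023, -0.1039], [-0.1039, 4.023]]
  r_p     = [-0.1039, 0.2881]
Written out:
  4.023 phi_1 - 0.1039 phi_2 = -0.1039
  -0.1039 phi_1 + 4.023 phi_2 = 0.2881
Solve by Cramer's rule:
  det = gamma(0)^2 - gamma(1)^2 = (4.023)^2 - (-0.1039)^2 = 16.184529 - 0.01079521 = 16.17373379
  phi_hat_1 = [gamma(1) gamma(0) - gamma(1) gamma(2)] / det = [(-0.1039)(4.023) - (-0.1039)(0.2881)] / 16.17373379 = -0.38805611 / 16.17373379 = -0.024
  phi_hat_2 = [gamma(0) gamma(2) - gamma(1)^2] / det = [(4.023)(0.2881) - (-0.1039)^2] / 16.17373379 = 1.14823109 / 16.17373379 = 0.071
So phi_hat = [-0.0240, 0.0710].
Therefore phi_hat_2 = 0.0710.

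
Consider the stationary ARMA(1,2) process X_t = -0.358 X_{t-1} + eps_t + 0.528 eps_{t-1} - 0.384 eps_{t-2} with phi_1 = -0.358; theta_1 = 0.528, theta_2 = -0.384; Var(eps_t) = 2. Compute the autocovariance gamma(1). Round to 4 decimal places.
\gamma(1) = 0.0262

Multiply the model equation by X_{t-k} and take expectations. With theta_0 = psi_0 = 1 and psi_j the MA(infinity) weights, this gives
  gamma(k) - sum_i phi_i gamma(k-i) = c_k,
  c_k = sigma^2 * sum_{j=k..q} theta_j psi_{j-k}   (c_k = 0 for k > q),
using gamma(-m) = gamma(m).
psi-weights needed (psi_j = theta_j + sum_i phi_i psi_{j-i}):
  psi_1 = theta_1 + phi_1 = 0.528 + (-0.358) = 0.17
  psi_2 = theta_2 + phi_1 psi_1 = -0.384 + (-0.358)(0.17) = -0.44486
Right-hand sides:
  c_0 = sigma^2 (1 + theta_1 psi_1 + theta_2 psi_2) = 2 * (1 + (0.528)(0.17) + (-0.384)(-0.44486)) = 2 * 1.260586 = 2.521172
  c_1 = sigma^2 (theta_1 + theta_2 psi_1) = 2 * (0.528 + (-0.384)(0.17)) = 0.92544
  c_2 = sigma^2 theta_2 = 2 * (-0.384) = -0.768
Equations for k = 0 and k = 1 (AR order 1):
  gamma(0) = phi_1 gamma(1) + c_0
  gamma(1) = phi_1 gamma(0) + c_1
Substituting the second into the first: gamma(0) (1 - phi_1^2) = c_0 + phi_1 c_1, so
  gamma(0) = (c_0 + phi_1 c_1) / (1 - phi_1^2) = (2.521172 + (-0.358)(0.92544)) / (1 - (-0.358)^2) = 2.189865 / 0.871836 = 2.511785.
  gamma(1) = phi_1 gamma(0) + c_1 = (-0.358)(2.511785) + (0.92544) = 0.026221.
Therefore gamma(1) = 0.0262 (to 4 decimal places).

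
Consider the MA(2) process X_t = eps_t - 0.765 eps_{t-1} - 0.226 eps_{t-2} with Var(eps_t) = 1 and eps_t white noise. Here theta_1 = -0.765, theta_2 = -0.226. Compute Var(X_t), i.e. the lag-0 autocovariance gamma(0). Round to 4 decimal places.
\gamma(0) = 1.6363

For an MA(q) process X_t = eps_t + sum_i theta_i eps_{t-i} with
Var(eps_t) = sigma^2, the variance is
  gamma(0) = sigma^2 * (1 + sum_i theta_i^2).
  sum_i theta_i^2 = (-0.765)^2 + (-0.226)^2 = 0.585225 + 0.051076 = 0.636301.
  gamma(0) = 1 * (1 + 0.636301) = 1 * 1.636301 = 1.636301, which rounds to 1.6363.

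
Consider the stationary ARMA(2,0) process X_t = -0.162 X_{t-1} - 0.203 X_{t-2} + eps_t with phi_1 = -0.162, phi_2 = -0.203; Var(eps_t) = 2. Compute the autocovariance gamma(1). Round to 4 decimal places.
\gamma(1) = -0.2861

Multiply the model equation by X_{t-k} and take expectations. With theta_0 = psi_0 = 1 and psi_j the MA(infinity) weights, this gives
  gamma(k) - sum_i phi_i gamma(k-i) = c_k,
  c_k = sigma^2 * sum_{j=k..q} theta_j psi_{j-k}   (c_k = 0 for k > q),
using gamma(-m) = gamma(m).
Pure AR (q = 0): c_0 = sigma^2 = 2, c_k = 0 for k >= 1.
Equations for k = 0, 1, 2 (AR order 2, c_2 = 0):
  (E0) gamma(0) = phi_1 gamma(1) + phi_2 gamma(2) + c_0
  (E1) gamma(1) = phi_1 gamma(0) + phi_2 gamma(1) + c_1
  (E2) gamma(2) = phi_1 gamma(1) + phi_2 gamma(0)
From (E1): gamma(1) = A gamma(0) + B with
  A = phi_1 / (1 - phi_2) = -0.162 / 1.203 = -0.134663,   B = c_1 / (1 - phi_2) = 0 / 1.203 = 0.
Insert (E2) into (E0): gamma(0) (1 - phi_2^2) = phi_1 (1 + phi_2) gamma(1) + c_0.
  phi_1 (1 + phi_2) = (-0.162)(0.797) = -0.129114,   1 - phi_2^2 = 0.958791.
Replace gamma(1) by A gamma(0) + B and collect gamma(0):
  gamma(0) [0.958791 - (-0.129114)(-0.134663)] = c_0 = 2
  gamma(0) * 0.941404 = 2
  gamma(0) = 2 / 0.941404 = 2.124486.
  gamma(1) = A gamma(0) = (-0.134663)(2.124486) = -0.28609.
Therefore gamma(1) = -0.2861 (to 4 decimal places).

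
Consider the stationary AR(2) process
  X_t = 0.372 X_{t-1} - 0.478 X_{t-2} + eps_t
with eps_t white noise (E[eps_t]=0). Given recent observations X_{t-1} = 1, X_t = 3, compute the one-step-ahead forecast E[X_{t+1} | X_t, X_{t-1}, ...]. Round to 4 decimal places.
E[X_{t+1} \mid \mathcal F_t] = 0.6380

For an AR(p) model X_t = c + sum_i phi_i X_{t-i} + eps_t, the
one-step-ahead conditional mean is
  E[X_{t+1} | X_t, ...] = c + sum_i phi_i X_{t+1-i}.
Substitute known values:
  E[X_{t+1} | ...] = (0.372) * (3) + (-0.478) * (1)
                   = 0.6380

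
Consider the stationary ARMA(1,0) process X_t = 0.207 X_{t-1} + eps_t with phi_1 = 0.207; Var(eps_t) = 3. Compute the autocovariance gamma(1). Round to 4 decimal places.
\gamma(1) = 0.6488

Multiply the model equation by X_{t-k} and take expectations. With theta_0 = psi_0 = 1 and psi_j the MA(infinity) weights, this gives
  gamma(k) - sum_i phi_i gamma(k-i) = c_k,
  c_k = sigma^2 * sum_{j=k..q} theta_j psi_{j-k}   (c_k = 0 for k > q),
using gamma(-m) = gamma(m).
Pure AR (q = 0): c_0 = sigma^2 = 3, c_k = 0 for k >= 1.
Equations for k = 0 and k = 1 (AR order 1):
  gamma(0) = phi_1 gamma(1) + c_0
  gamma(1) = phi_1 gamma(0) + c_1
Substituting the second into the first: gamma(0) (1 - phi_1^2) = c_0 + phi_1 c_1, so
  gamma(0) = c_0 / (1 - phi_1^2) = 3 / (1 - (0.207)^2) = 3 / 0.957151 = 3.134302.
  gamma(1) = phi_1 gamma(0) = (0.207)(3.134302) = 0.6488.
Therefore gamma(1) = 0.6488 (to 4 decimal places).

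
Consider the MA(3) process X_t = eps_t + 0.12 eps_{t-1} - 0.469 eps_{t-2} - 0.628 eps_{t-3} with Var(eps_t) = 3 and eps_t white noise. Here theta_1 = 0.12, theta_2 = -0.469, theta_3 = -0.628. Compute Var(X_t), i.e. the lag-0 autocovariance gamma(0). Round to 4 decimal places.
\gamma(0) = 4.8862

For an MA(q) process X_t = eps_t + sum_i theta_i eps_{t-i} with
Var(eps_t) = sigma^2, the variance is
  gamma(0) = sigma^2 * (1 + sum_i theta_i^2).
  sum_i theta_i^2 = (0.12)^2 + (-0.469)^2 + (-0.628)^2 = 0.0144 + 0.219961 + 0.394384 = 0.628745.
  gamma(0) = 3 * (1 + 0.628745) = 3 * 1.628745 = 4.886235, which rounds to 4.8862.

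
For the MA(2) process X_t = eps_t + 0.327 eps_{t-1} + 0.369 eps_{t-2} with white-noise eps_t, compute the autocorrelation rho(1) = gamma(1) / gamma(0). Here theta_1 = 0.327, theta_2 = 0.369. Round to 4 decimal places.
\rho(1) = 0.3601

For an MA(q) process with theta_0 = 1, the autocovariance is
  gamma(k) = sigma^2 * sum_{i=0..q-k} theta_i * theta_{i+k},
and rho(k) = gamma(k) / gamma(0). Sigma^2 cancels.
  numerator   = (1)*(0.327) + (0.327)*(0.369) = 0.447663.
  denominator = (1)^2 + (0.327)^2 + (0.369)^2 = 1.24309.
  rho(1) = 0.447663 / 1.24309 = 0.3601.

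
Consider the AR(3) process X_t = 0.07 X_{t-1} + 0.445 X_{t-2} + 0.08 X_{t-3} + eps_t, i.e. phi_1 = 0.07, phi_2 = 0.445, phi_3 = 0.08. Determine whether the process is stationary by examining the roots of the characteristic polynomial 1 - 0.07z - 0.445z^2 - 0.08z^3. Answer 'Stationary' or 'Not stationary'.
\text{Stationary}

The AR(p) characteristic polynomial is P(z) = 1 - 0.07z - 0.445z^2 - 0.08z^3.
Stationarity requires all roots to lie outside the unit circle, i.e. |z| > 1 for every root.
Degree 3: look for a simple real root z0 first, then factor out (1 - z/z0) and solve the remaining quadratic.
Testing z0 = -2: P(-2) = 1 + (-0.07)(-2) + (-0.445)(-2)^2 + (-0.08)(-2)^3
  = 1 + (0.14) + (-1.78) + (0.64) = 0.  So z_0 = -2 is a root, |z_0| = 2.
Divide out the factor (1 + 0.5 z) = (1 - z/z0) (since 1/z0 = -0.5):
  P(z) = (1 + 0.5 z)(1 + (-0.57) z + (-0.16) z^2)
  [check: z-coef -0.57 - (-0.5) = -0.07; z^2-coef -0.16 - (-0.5)(-0.57) = -0.445; z^3-coef -(-0.5)(-0.16) = -0.08.]
Remaining roots from the quadratic factor 1 + (-0.57) z + (-0.16) z^2:
  Set 1 + (-0.57) z + (-0.16) z^2 = 0, i.e. a z^2 + b z + c = 0 with a = -0.16, b = -0.57, c = 1.
  Discriminant D = b^2 - 4ac = (-0.57)^2 - 4*(-0.16)*1 = 0.3249 - (-0.64) = 0.9649.
  D >= 0, so the roots are real: z = (-b +/- sqrt(D)) / (2a) = (0.57 +/- 0.982293) / (-0.32).
    z_1 = (0.57 + 0.982293) / (-0.32) = -4.8509,   |z_1| = 4.8509.
    z_2 = (0.57 - 0.982293) / (-0.32) = 1.2884,   |z_2| = 1.2884.
Moduli of all roots: 2.0000, 4.8509, 1.2884.
All moduli strictly greater than 1? Yes.
Verdict: Stationary.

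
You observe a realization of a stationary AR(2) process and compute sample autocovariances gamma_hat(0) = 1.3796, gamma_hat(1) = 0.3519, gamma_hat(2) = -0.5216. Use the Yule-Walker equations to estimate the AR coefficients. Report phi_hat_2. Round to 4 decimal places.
\hat\phi_{2} = -0.4740

The Yule-Walker equations for an AR(p) process read, in matrix form,
  Gamma_p phi = r_p,   with   (Gamma_p)_{ij} = gamma(|i - j|),
                       (r_p)_i = gamma(i),   i,j = 1..p.
Substitute the sample gammas (Toeplitz matrix and right-hand side of size 2):
  Gamma_p = [[1.3796, 0.3519], [0.3519, 1.3796]]
  r_p     = [0.3519, -0.5216]
Written out:
  1.3796 phi_1 + 0.3519 phi_2 = 0.3519
  0.3519 phi_1 + 1.3796 phi_2 = -0.5216
Solve by Cramer's rule:
  det = gamma(0)^2 - gamma(1)^2 = (1.3796)^2 - (0.3519)^2 = 1.90329616 - 0.12383361 = 1.77946255
  phi_hat_1 = [gamma(1) gamma(0) - gamma(1) gamma(2)] / det = [(0.3519)(1.3796) - (0.3519)(-0.5216)] / 1.77946255 = 0.66903228 / 1.77946255 = 0.376
  phi_hat_2 = [gamma(0) gamma(2) - gamma(1)^2] / det = [(1.3796)(-0.5216) - (0.3519)^2] / 1.77946255 = -0.84343297 / 1.77946255 = -0.474
So phi_hat = [0.3760, -0.4740].
Therefore phi_hat_2 = -0.4740.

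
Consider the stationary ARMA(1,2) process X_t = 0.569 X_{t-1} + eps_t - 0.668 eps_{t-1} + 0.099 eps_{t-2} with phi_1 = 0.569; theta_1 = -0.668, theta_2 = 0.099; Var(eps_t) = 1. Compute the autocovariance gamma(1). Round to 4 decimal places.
\gamma(1) = -0.1017

Multiply the model equation by X_{t-k} and take expectations. With theta_0 = psi_0 = 1 and psi_j the MA(infinity) weights, this gives
  gamma(k) - sum_i phi_i gamma(k-i) = c_k,
  c_k = sigma^2 * sum_{j=k..q} theta_j psi_{j-k}   (c_k = 0 for k > q),
using gamma(-m) = gamma(m).
psi-weights needed (psi_j = theta_j + sum_i phi_i psi_{j-i}):
  psi_1 = theta_1 + phi_1 = -0.668 + (0.569) = -0.099
  psi_2 = theta_2 + phi_1 psi_1 = 0.099 + (0.569)(-0.099) = 0.042669
Right-hand sides:
  c_0 = sigma^2 (1 + theta_1 psi_1 + theta_2 psi_2) = 1 * (1 + (-0.668)(-0.099) + (0.099)(0.042669)) = 1 * 1.070356 = 1.070356
  c_1 = sigma^2 (theta_1 + theta_2 psi_1) = 1 * (-0.668 + (0.099)(-0.099)) = -0.677801
  c_2 = sigma^2 theta_2 = 1 * (0.099) = 0.099
Equations for k = 0 and k = 1 (AR order 1):
  gamma(0) = phi_1 gamma(1) + c_0
  gamma(1) = phi_1 gamma(0) + c_1
Substituting the second into the first: gamma(0) (1 - phi_1^2) = c_0 + phi_1 c_1, so
  gamma(0) = (c_0 + phi_1 c_1) / (1 - phi_1^2) = (1.070356 + (0.569)(-0.677801)) / (1 - (0.569)^2) = 0.684687 / 0.676239 = 1.012493.
  gamma(1) = phi_1 gamma(0) + c_1 = (0.569)(1.012493) + (-0.677801) = -0.101692.
Therefore gamma(1) = -0.1017 (to 4 decimal places).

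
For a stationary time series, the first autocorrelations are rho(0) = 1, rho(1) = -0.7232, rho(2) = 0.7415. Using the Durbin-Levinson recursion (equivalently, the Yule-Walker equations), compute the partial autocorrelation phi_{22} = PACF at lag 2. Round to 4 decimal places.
\phi_{22} = 0.4581

The PACF at lag k is phi_{kk}, the last component of the solution
to the Yule-Walker system G_k phi = r_k where
  (G_k)_{ij} = rho(|i - j|), (r_k)_i = rho(i), i,j = 1..k.
Equivalently, Durbin-Levinson gives phi_{kk} iteratively:
  phi_{11} = rho(1)
  phi_{kk} = [rho(k) - sum_{j=1..k-1} phi_{k-1,j} rho(k-j)]
            / [1 - sum_{j=1..k-1} phi_{k-1,j} rho(j)],
  phi_{k,j} = phi_{k-1,j} - phi_{kk} phi_{k-1,k-j},  j = 1..k-1.
Step k = 1:
  phi_11 = rho(1) = -0.7232.
Step k = 2:
  phi_22 = [rho(2) - phi_11 rho(1)] / [1 - phi_11 rho(1)] = [0.7415 - (-0.7232)(-0.7232)] / [1 - (-0.7232)(-0.7232)]
         = 0.21848176 / 0.47698176 = 0.4581.
Therefore phi_{22} = 0.4581.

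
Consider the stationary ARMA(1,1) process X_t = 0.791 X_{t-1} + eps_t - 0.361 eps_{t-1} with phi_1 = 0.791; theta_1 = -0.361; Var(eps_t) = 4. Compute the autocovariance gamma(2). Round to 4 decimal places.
\gamma(2) = 2.5968

Multiply the model equation by X_{t-k} and take expectations. With theta_0 = psi_0 = 1 and psi_j the MA(infinity) weights, this gives
  gamma(k) - sum_i phi_i gamma(k-i) = c_k,
  c_k = sigma^2 * sum_{j=k..q} theta_j psi_{j-k}   (c_k = 0 for k > q),
using gamma(-m) = gamma(m).
psi-weights needed (psi_j = theta_j + sum_i phi_i psi_{j-i}):
  psi_1 = theta_1 + phi_1 = -0.361 + (0.791) = 0.43
Right-hand sides:
  c_0 = sigma^2 (1 + theta_1 psi_1) = 4 * (1 + (-0.361)(0.43)) = 4 * 0.84477 = 3.37908
  c_1 = sigma^2 theta_1 = 4 * (-0.361) = -1.444
  c_2 = 0
Equations for k = 0 and k = 1 (AR order 1):
  gamma(0) = phi_1 gamma(1) + c_0
  gamma(1) = phi_1 gamma(0) + c_1
Substituting the second into the first: gamma(0) (1 - phi_1^2) = c_0 + phi_1 c_1, so
  gamma(0) = (c_0 + phi_1 c_1) / (1 - phi_1^2) = (3.37908 + (0.791)(-1.444)) / (1 - (0.791)^2) = 2.236876 / 0.374319 = 5.975855.
  gamma(1) = phi_1 gamma(0) + c_1 = (0.791)(5.975855) + (-1.444) = 3.282901.
For k = 2 (> q): gamma(2) = phi_1 gamma(1) = (0.791)(3.282901) = 2.596775.
Therefore gamma(2) = 2.5968 (to 4 decimal places).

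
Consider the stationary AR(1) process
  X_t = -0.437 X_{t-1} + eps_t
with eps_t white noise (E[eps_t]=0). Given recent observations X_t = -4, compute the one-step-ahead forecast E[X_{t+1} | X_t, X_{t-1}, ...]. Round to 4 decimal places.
E[X_{t+1} \mid \mathcal F_t] = 1.7480

For an AR(p) model X_t = c + sum_i phi_i X_{t-i} + eps_t, the
one-step-ahead conditional mean is
  E[X_{t+1} | X_t, ...] = c + sum_i phi_i X_{t+1-i}.
Substitute known values:
  E[X_{t+1} | ...] = (-0.437) * (-4)
                   = 1.7480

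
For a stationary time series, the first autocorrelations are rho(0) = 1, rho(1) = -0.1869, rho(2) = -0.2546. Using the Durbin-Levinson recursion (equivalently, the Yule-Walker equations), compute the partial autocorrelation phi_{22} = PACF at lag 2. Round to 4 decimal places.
\phi_{22} = -0.3000

The PACF at lag k is phi_{kk}, the last component of the solution
to the Yule-Walker system G_k phi = r_k where
  (G_k)_{ij} = rho(|i - j|), (r_k)_i = rho(i), i,j = 1..k.
Equivalently, Durbin-Levinson gives phi_{kk} iteratively:
  phi_{11} = rho(1)
  phi_{kk} = [rho(k) - sum_{j=1..k-1} phi_{k-1,j} rho(k-j)]
            / [1 - sum_{j=1..k-1} phi_{k-1,j} rho(j)],
  phi_{k,j} = phi_{k-1,j} - phi_{kk} phi_{k-1,k-j},  j = 1..k-1.
Step k = 1:
  phi_11 = rho(1) = -0.1869.
Step k = 2:
  phi_22 = [rho(2) - phi_11 rho(1)] / [1 - phi_11 rho(1)] = [-0.2546 - (-0.1869)(-0.1869)] / [1 - (-0.1869)(-0.1869)]
         = -0.28953161 / 0.96506839 = -0.3.
Therefore phi_{22} = -0.3000.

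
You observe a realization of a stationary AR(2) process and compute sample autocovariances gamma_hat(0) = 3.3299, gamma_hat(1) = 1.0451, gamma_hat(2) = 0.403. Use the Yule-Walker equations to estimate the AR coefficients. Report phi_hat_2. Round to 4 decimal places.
\hat\phi_{2} = 0.0250

The Yule-Walker equations for an AR(p) process read, in matrix form,
  Gamma_p phi = r_p,   with   (Gamma_p)_{ij} = gamma(|i - j|),
                       (r_p)_i = gamma(i),   i,j = 1..p.
Substitute the sample gammas (Toeplitz matrix and right-hand side of size 2):
  Gamma_p = [[3.3299, 1.0451], [1.0451, 3.3299]]
  r_p     = [1.0451, 0.403]
Written out:
  3.3299 phi_1 + 1.0451 phi_2 = 1.0451
  1.0451 phi_1 + 3.3299 phi_2 = 0.403
Solve by Cramer's rule:
  det = gamma(0)^2 - gamma(1)^2 = (3.3299)^2 - (1.0451)^2 = 11.08823401 - 1.09223401 = 9.996
  phi_hat_1 = [gamma(1) gamma(0) - gamma(1) gamma(2)] / det = [(1.0451)(3.3299) - (1.0451)(0.403)] / 9.996 = 3.05890319 / 9.996 = 0.306
  phi_hat_2 = [gamma(0) gamma(2) - gamma(1)^2] / det = [(3.3299)(0.403) - (1.0451)^2] / 9.996 = 0.24971569 / 9.996 = 0.025
So phi_hat = [0.3060, 0.0250].
Therefore phi_hat_2 = 0.0250.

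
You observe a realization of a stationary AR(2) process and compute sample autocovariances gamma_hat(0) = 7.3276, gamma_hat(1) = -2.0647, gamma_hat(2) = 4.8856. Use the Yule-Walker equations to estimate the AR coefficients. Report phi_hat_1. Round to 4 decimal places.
\hat\phi_{1} = -0.1020

The Yule-Walker equations for an AR(p) process read, in matrix form,
  Gamma_p phi = r_p,   with   (Gamma_p)_{ij} = gamma(|i - j|),
                       (r_p)_i = gamma(i),   i,j = 1..p.
Substitute the sample gammas (Toeplitz matrix and right-hand side of size 2):
  Gamma_p = [[7.3276, -2.0647], [-2.0647, 7.3276]]
  r_p     = [-2.0647, 4.8856]
Written out:
  7.3276 phi_1 - 2.0647 phi_2 = -2.0647
  -2.0647 phi_1 + 7.3276 phi_2 = 4.8856
Solve by Cramer's rule:
  det = gamma(0)^2 - gamma(1)^2 = (7.3276)^2 - (-2.0647)^2 = 53.69372176 - 4.26298609 = 49.43073567
  phi_hat_1 = [gamma(1) gamma(0) - gamma(1) gamma(2)] / det = [(-2.0647)(7.3276) - (-2.0647)(4.8856)] / 49.43073567 = -5.0419974 / 49.43073567 = -0.102
  phi_hat_2 = [gamma(0) gamma(2) - gamma(1)^2] / det = [(7.3276)(4.8856) - (-2.0647)^2] / 49.43073567 = 31.53673647 / 49.43073567 = 0.638
So phi_hat = [-0.1020, 0.6380].
Therefore phi_hat_1 = -0.1020.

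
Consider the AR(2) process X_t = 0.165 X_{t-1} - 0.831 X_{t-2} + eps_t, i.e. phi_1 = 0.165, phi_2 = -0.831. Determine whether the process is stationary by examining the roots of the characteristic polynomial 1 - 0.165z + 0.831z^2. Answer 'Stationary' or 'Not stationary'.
\text{Stationary}

The AR(p) characteristic polynomial is P(z) = 1 - 0.165z + 0.831z^2.
Stationarity requires all roots to lie outside the unit circle, i.e. |z| > 1 for every root.
Set 1 + (-0.165) z + (0.831) z^2 = 0, i.e. a z^2 + b z + c = 0 with a = 0.831, b = -0.165, c = 1.
Discriminant D = b^2 - 4ac = (-0.165)^2 - 4*(0.831)*1 = 0.027225 - (3.324) = -3.296775.
D < 0, so the roots are the complex-conjugate pair z = (-b +/- i sqrt(-D)) / (2a) = 0.0993 +/- 1.0925i.
For a conjugate pair |z|^2 = z * conj(z) = (product of roots) = c/a = 1/(0.831) = 1.203369, so |z| = sqrt(1.203369) = 1.097 for both roots.
Moduli of all roots: 1.0970, 1.0970.
All moduli strictly greater than 1? Yes.
Verdict: Stationary.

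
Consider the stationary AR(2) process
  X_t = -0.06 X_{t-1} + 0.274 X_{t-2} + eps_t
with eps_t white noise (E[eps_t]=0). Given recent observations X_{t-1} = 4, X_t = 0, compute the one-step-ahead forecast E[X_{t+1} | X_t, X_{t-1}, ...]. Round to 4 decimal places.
E[X_{t+1} \mid \mathcal F_t] = 1.0960

For an AR(p) model X_t = c + sum_i phi_i X_{t-i} + eps_t, the
one-step-ahead conditional mean is
  E[X_{t+1} | X_t, ...] = c + sum_i phi_i X_{t+1-i}.
Substitute known values:
  E[X_{t+1} | ...] = (-0.06) * (0) + (0.274) * (4)
                   = 1.0960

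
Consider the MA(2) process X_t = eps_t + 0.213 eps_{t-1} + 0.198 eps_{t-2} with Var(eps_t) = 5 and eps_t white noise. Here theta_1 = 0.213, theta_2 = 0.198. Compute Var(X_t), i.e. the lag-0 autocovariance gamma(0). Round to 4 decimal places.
\gamma(0) = 5.4229

For an MA(q) process X_t = eps_t + sum_i theta_i eps_{t-i} with
Var(eps_t) = sigma^2, the variance is
  gamma(0) = sigma^2 * (1 + sum_i theta_i^2).
  sum_i theta_i^2 = (0.213)^2 + (0.198)^2 = 0.045369 + 0.039204 = 0.084573.
  gamma(0) = 5 * (1 + 0.084573) = 5 * 1.084573 = 5.422865, which rounds to 5.4229.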